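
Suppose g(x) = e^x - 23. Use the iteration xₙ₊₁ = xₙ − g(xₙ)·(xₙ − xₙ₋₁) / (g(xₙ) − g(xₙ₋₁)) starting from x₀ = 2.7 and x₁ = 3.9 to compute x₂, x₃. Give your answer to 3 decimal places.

2.982, 3.083

g(2.7) = -8.12027, g(3.9) = 26.40245
x₂ = 3.90000 − 26.40245·(3.90000 − 2.70000) / (26.40245 − (-8.12027)) = 3.90000 − (31.68294)/(34.52272) = 2.98226
g(2.98226) = -3.26767
x₃ = 2.98226 − (-3.26767)·(2.98226 − 3.90000) / (-3.26767 − 26.40245) = 2.98226 − (2.99888)/(-29.67012) = 3.08333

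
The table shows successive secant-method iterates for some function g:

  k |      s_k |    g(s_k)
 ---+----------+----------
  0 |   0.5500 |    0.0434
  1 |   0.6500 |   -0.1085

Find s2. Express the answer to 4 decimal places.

s2 = 0.6500 − (-0.1085)·(0.6500 − 0.5500) / (-0.1085 − 0.0434)
   = 0.6500 − (-0.010850)/(-0.151900) = 0.578571

0.5786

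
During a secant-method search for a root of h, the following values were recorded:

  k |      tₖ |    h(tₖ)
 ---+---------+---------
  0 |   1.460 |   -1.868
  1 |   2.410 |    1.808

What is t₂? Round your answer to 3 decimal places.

1.943

t₂ = 2.410 − 1.808·(2.410 − 1.460) / (1.808 − (-1.868))
   = 2.410 − (1.71760)/(3.67600) = 1.94275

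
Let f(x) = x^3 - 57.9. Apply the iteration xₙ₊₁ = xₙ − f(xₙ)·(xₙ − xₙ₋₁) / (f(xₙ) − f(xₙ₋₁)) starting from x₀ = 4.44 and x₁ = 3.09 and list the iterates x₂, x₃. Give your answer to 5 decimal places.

f(4.44) = 29.6283840, f(3.09) = -28.3963710
x₂ = 3.0900000 − (-28.3963710)·(3.0900000 − 4.4400000) / (-28.3963710 − 29.6283840) = 3.0900000 − (38.3351009)/(-58.0247550) = 3.7506680
f(3.7506680) = -5.1374373
x₃ = 3.7506680 − (-5.1374373)·(3.7506680 − 3.0900000) / (-5.1374373 − (-28.3963710)) = 3.7506680 − (-3.3941406)/(23.2589337) = 3.8965965

3.75067, 3.89660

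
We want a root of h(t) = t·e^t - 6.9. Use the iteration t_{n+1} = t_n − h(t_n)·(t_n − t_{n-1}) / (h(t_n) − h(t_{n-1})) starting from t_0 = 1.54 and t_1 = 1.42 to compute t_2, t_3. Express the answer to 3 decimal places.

h(1.54) = 0.28347, h(1.42) = -1.02529
t_2 = 1.42000 − (-1.02529)·(1.42000 − 1.54000) / (-1.02529 − 0.28347) = 1.42000 − (0.12303)/(-1.30876) = 1.51401
h(1.51401) = -0.01896
t_3 = 1.51401 − (-0.01896)·(1.51401 − 1.42000) / (-0.01896 − (-1.02529)) = 1.51401 − (-0.00178)/(1.00633) = 1.51578

1.514, 1.516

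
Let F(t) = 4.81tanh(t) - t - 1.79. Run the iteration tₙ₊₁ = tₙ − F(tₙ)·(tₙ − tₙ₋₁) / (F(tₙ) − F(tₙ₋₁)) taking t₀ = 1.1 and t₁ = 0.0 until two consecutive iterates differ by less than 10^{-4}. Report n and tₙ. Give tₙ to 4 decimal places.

n = 7, tₙ = 0.5245

F(1.1) = 0.960400, F(0.0) = -1.790000
t₂ = 0.000000 − (-1.790000)·(-1.100000)/(-2.750400) = 0.715896;  |Δ| = 0.715896
F(0.715896) = 0.449179
t₃ = 0.715896 − 0.449179·(0.715896)/(2.239179) = 0.572287;  |Δ| = 0.143609
F(0.572287) = 0.124661
t₄ = 0.572287 − 0.124661·(-0.143609)/(-0.324518) = 0.517121;  |Δ| = 0.055166
F(0.517121) = -0.020086
t₅ = 0.517121 − (-0.020086)·(-0.055166)/(-0.144747) = 0.524776;  |Δ| = 0.007655
F(0.524776) = 0.000652
t₆ = 0.524776 − 0.000652·(0.007655)/(0.020738) = 0.524536;  |Δ| = 0.000241
F(0.524536) = 0.000003
t₇ = 0.524536 − 0.000003·(-0.000241)/(-0.000649) = 0.524535;  |Δ| = 0.000001
|t₇ − t₆| = 0.000001 < 10^{-4}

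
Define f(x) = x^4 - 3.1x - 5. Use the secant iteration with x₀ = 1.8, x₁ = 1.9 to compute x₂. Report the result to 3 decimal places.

f(1.8) = -0.08240, f(1.9) = 2.14210
x₂ = 1.90000 − 2.14210·(1.90000 − 1.80000) / (2.14210 − (-0.08240)) = 1.90000 − (0.21421)/(2.22450) = 1.80370

1.804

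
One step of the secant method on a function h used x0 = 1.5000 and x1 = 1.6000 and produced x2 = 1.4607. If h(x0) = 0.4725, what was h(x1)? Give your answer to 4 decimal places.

1.6748

The secant line through (1.5000, 0.4725) and (1.6000, h(x1)) crosses zero at x2 = 1.4607.
So (1.5000, 0.4725), (1.6000, h(x1)), (1.4607, 0) are collinear:
h(x1) = 0.4725 · (1.6000 − 1.4607) / (1.5000 − 1.4607) = 0.4725 · (0.139300)/(0.039300) = 1.674790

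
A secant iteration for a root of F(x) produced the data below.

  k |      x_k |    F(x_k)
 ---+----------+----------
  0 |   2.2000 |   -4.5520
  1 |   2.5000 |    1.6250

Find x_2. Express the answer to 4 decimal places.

x_2 = 2.5000 − 1.6250·(2.5000 − 2.2000) / (1.6250 − (-4.5520))
   = 2.5000 − (0.487500)/(6.177000) = 2.421078

2.4211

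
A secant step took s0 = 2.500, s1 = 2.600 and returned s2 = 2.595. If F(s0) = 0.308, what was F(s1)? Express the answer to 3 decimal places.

-0.016

The secant line through (2.500, 0.308) and (2.600, F(s1)) crosses zero at s2 = 2.595.
So (2.500, 0.308), (2.600, F(s1)), (2.595, 0) are collinear:
F(s1) = 0.308 · (2.600 − 2.595) / (2.500 − 2.595) = 0.308 · (0.00500)/(-0.09500) = -0.01621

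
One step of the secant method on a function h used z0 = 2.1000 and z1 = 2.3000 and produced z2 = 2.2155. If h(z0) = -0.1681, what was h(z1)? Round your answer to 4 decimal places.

The secant line through (2.1000, -0.1681) and (2.3000, h(z1)) crosses zero at z2 = 2.2155.
So (2.1000, -0.1681), (2.3000, h(z1)), (2.2155, 0) are collinear:
h(z1) = -0.1681 · (2.3000 − 2.2155) / (2.1000 − 2.2155) = -0.1681 · (0.084500)/(-0.115500) = 0.122982

0.1230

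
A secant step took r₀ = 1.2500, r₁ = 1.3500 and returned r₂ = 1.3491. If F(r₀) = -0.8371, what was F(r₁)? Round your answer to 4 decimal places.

0.0076

The secant line through (1.2500, -0.8371) and (1.3500, F(r₁)) crosses zero at r₂ = 1.3491.
So (1.2500, -0.8371), (1.3500, F(r₁)), (1.3491, 0) are collinear:
F(r₁) = -0.8371 · (1.3500 − 1.3491) / (1.2500 − 1.3491) = -0.8371 · (0.000900)/(-0.099100) = 0.007602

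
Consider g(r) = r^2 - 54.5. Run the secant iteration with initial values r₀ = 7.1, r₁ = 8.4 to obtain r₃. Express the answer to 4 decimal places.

g(7.1) = -4.090000, g(8.4) = 16.060000
r₂ = 8.400000 − 16.060000·(8.400000 − 7.100000) / (16.060000 − (-4.090000)) = 8.400000 − (20.878000)/(20.150000) = 7.363871
g(7.363871) = -0.273404
r₃ = 7.363871 − (-0.273404)·(7.363871 − 8.400000) / (-0.273404 − 16.060000) = 7.363871 − (0.283282)/(-16.333404) = 7.381215

7.3812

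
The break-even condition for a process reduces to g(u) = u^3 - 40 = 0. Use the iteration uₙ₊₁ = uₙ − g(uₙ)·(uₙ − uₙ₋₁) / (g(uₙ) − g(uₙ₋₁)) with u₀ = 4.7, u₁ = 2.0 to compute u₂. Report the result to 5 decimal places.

2.90166

g(4.7) = 63.8230000, g(2.0) = -32.0000000
u₂ = 2.0000000 − (-32.0000000)·(2.0000000 − 4.7000000) / (-32.0000000 − 63.8230000) = 2.0000000 − (86.4000000)/(-95.8230000) = 2.9016624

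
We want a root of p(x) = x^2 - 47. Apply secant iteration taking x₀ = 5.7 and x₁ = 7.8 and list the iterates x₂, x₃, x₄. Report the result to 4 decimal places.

6.7748, 6.8504, 6.8557

p(5.7) = -14.510000, p(7.8) = 13.840000
x₂ = 7.800000 − 13.840000·(7.800000 − 5.700000) / (13.840000 − (-14.510000)) = 7.800000 − (29.064000)/(28.350000) = 6.774815
p(6.774815) = -1.101884
x₃ = 6.774815 − (-1.101884)·(6.774815 − 7.800000) / (-1.101884 − 13.840000) = 6.774815 − (1.129635)/(-14.941884) = 6.850417
p(6.850417) = -0.071790
x₄ = 6.850417 − (-0.071790)·(6.850417 − 6.774815) / (-0.071790 − (-1.101884)) = 6.850417 − (-0.005427)/(1.030094) = 6.855686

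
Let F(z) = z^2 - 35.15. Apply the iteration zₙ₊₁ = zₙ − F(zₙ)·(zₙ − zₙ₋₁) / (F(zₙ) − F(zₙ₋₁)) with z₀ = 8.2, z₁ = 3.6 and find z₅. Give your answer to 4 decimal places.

5.9287

F(8.2) = 32.090000, F(3.6) = -22.190000
z₂ = 3.600000 − (-22.190000)·(3.600000 − 8.200000) / (-22.190000 − 32.090000) = 3.600000 − (102.074000)/(-54.280000) = 5.480508
F(5.480508) = -5.114027
z₃ = 5.480508 − (-5.114027)·(5.480508 − 3.600000) / (-5.114027 − (-22.190000)) = 5.480508 − (-9.616971)/(17.075973) = 6.043696
F(6.043696) = 1.376258
z₄ = 6.043696 − 1.376258·(6.043696 − 5.480508) / (1.376258 − (-5.114027)) = 6.043696 − (0.775091)/(6.490285) = 5.924272
F(5.924272) = -0.052996
z₅ = 5.924272 − (-0.052996)·(5.924272 − 6.043696) / (-0.052996 − 1.376258) = 5.924272 − (0.006329)/(-1.429254) = 5.928701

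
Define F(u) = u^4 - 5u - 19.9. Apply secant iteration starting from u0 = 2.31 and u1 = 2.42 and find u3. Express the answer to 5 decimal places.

F(2.31) = -2.9760368, F(2.42) = 2.2974210
u2 = 2.4200000 − 2.2974210·(2.4200000 − 2.3100000) / (2.2974210 − (-2.9760368)) = 2.4200000 − (0.2527163)/(5.2734577) = 2.3720777
F(2.3720777) = -0.1000443
u3 = 2.3720777 − (-0.1000443)·(2.3720777 − 2.4200000) / (-0.1000443 − 2.2974210) = 2.3720777 − (0.0047944)/(-2.3974652) = 2.3740774

2.37408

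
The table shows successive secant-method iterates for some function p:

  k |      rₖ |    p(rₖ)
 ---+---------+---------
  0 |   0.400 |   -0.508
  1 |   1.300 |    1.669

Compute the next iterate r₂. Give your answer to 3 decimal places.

r₂ = 1.300 − 1.669·(1.300 − 0.400) / (1.669 − (-0.508))
   = 1.300 − (1.50210)/(2.17700) = 0.61001

0.610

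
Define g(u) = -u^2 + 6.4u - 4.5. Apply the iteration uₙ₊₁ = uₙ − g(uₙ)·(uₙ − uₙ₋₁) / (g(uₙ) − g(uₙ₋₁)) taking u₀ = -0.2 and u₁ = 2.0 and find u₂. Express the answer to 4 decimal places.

g(-0.2) = -5.820000, g(2.0) = 4.300000
u₂ = 2.000000 − 4.300000·(2.000000 − (-0.200000)) / (4.300000 − (-5.820000)) = 2.000000 − (9.460000)/(10.120000) = 1.065217

1.0652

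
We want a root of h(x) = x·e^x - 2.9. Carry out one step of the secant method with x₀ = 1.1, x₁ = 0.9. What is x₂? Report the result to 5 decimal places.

h(1.1) = 0.4045826, h(0.9) = -0.6863572
x₂ = 0.9000000 − (-0.6863572)·(0.9000000 − 1.1000000) / (-0.6863572 − 0.4045826) = 0.9000000 − (0.1372714)/(-1.0909398) = 1.0258286

1.02583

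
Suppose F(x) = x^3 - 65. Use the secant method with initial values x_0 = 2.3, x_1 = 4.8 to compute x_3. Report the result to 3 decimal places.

F(2.3) = -52.83300, F(4.8) = 45.59200
x_2 = 4.80000 − 45.59200·(4.80000 − 2.30000) / (45.59200 − (-52.83300)) = 4.80000 − (113.98000)/(98.42500) = 3.64196
F(3.64196) = -16.69347
x_3 = 3.64196 − (-16.69347)·(3.64196 − 4.80000) / (-16.69347 − 45.59200) = 3.64196 − (19.33169)/(-62.28547) = 3.95233

3.952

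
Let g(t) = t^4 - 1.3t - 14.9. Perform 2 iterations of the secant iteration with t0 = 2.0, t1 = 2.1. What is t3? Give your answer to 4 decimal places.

g(2.0) = -1.500000, g(2.1) = 1.818100
t2 = 2.100000 − 1.818100·(2.100000 − 2.000000) / (1.818100 − (-1.500000)) = 2.100000 − (0.181810)/(3.318100) = 2.045207
g(2.045207) = -0.062367
t3 = 2.045207 − (-0.062367)·(2.045207 − 2.100000) / (-0.062367 − 1.818100) = 2.045207 − (0.003417)/(-1.880467) = 2.047024

2.0470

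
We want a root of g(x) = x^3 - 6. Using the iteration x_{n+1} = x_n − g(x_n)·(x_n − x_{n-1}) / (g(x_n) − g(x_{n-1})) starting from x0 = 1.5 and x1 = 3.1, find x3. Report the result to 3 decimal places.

g(1.5) = -2.62500, g(3.1) = 23.79100
x2 = 3.10000 − 23.79100·(3.10000 − 1.50000) / (23.79100 − (-2.62500)) = 3.10000 − (38.06560)/(26.41600) = 1.65899
g(1.65899) = -1.43401
x3 = 1.65899 − (-1.43401)·(1.65899 − 3.10000) / (-1.43401 − 23.79100) = 1.65899 − (2.06642)/(-25.22501) = 1.74091

1.741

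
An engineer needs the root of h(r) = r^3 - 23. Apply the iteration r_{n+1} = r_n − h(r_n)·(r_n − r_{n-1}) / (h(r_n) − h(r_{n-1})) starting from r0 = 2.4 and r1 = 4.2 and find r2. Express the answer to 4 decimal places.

2.6741

h(2.4) = -9.176000, h(4.2) = 51.088000
r2 = 4.200000 − 51.088000·(4.200000 − 2.400000) / (51.088000 − (-9.176000)) = 4.200000 − (91.958400)/(60.264000) = 2.674074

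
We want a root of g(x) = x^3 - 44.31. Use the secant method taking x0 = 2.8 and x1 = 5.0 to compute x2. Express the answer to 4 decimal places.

3.2773

g(2.8) = -22.358000, g(5.0) = 80.690000
x2 = 5.000000 − 80.690000·(5.000000 − 2.800000) / (80.690000 − (-22.358000)) = 5.000000 − (177.518000)/(103.048000) = 3.277327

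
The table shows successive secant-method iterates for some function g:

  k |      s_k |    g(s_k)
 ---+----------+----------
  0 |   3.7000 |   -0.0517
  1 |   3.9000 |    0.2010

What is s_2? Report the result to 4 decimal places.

3.7409

s_2 = 3.9000 − 0.2010·(3.9000 − 3.7000) / (0.2010 − (-0.0517))
   = 3.9000 − (0.040200)/(0.252700) = 3.740918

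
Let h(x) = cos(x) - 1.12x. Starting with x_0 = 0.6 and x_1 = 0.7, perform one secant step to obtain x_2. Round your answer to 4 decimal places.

0.6889

h(0.6) = 0.153336, h(0.7) = -0.019158
x_2 = 0.700000 − (-0.019158)·(0.700000 − 0.600000) / (-0.019158 − 0.153336) = 0.700000 − (-0.001916)/(-0.172493) = 0.688894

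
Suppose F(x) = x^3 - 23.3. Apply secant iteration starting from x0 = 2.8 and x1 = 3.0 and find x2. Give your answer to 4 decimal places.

F(2.8) = -1.348000, F(3.0) = 3.700000
x2 = 3.000000 − 3.700000·(3.000000 − 2.800000) / (3.700000 − (-1.348000)) = 3.000000 − (0.740000)/(5.048000) = 2.853407

2.8534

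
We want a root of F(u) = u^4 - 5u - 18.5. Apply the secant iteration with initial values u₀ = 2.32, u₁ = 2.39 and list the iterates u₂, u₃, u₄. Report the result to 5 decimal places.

F(2.32) = -1.1297702, F(2.39) = 2.1780864
u₂ = 2.3900000 − 2.1780864·(2.3900000 − 2.3200000) / (2.1780864 − (-1.1297702)) = 2.3900000 − (0.1524660)/(3.3078567) = 2.3439079
F(2.3439079) = -0.0365555
u₃ = 2.3439079 − (-0.0365555)·(2.3439079 − 2.3900000) / (-0.0365555 − 2.1780864) = 2.3439079 − (0.0016849)/(-2.2146419) = 2.3446687
F(2.3446687) = -0.0011521
u₄ = 2.3446687 − (-0.0011521)·(2.3446687 − 2.3439079) / (-0.0011521 − (-0.0365555)) = 2.3446687 − (-0.0000009)/(0.0354034) = 2.3446935

2.34391, 2.34467, 2.34469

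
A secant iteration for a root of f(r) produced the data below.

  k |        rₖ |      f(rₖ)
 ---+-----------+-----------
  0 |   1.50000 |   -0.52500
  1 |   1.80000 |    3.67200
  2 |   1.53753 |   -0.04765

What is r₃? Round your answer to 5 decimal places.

1.54089

r₃ = 1.53753 − (-0.04765)·(1.53753 − 1.80000) / (-0.04765 − 3.67200)
   = 1.53753 − (0.0125067)/(-3.7196500) = 1.5408923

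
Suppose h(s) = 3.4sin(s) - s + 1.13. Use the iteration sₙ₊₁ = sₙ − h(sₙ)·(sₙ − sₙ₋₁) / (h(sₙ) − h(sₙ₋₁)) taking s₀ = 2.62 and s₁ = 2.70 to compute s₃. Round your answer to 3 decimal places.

h(2.62) = 0.20409, h(2.70) = -0.11691
s₂ = 2.70000 − (-0.11691)·(2.70000 − 2.62000) / (-0.11691 − 0.20409) = 2.70000 − (-0.00935)/(-0.32100) = 2.67086
h(2.67086) = 0.00116
s₃ = 2.67086 − 0.00116·(2.67086 − 2.70000) / (0.00116 − (-0.11691)) = 2.67086 − (-0.00003)/(0.11807) = 2.67115

2.671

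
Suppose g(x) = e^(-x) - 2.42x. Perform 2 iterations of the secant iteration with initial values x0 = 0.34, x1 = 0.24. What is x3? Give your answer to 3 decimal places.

g(0.34) = -0.11103, g(0.24) = 0.20583
x2 = 0.24000 − 0.20583·(0.24000 − 0.34000) / (0.20583 − (-0.11103)) = 0.24000 − (-0.02058)/(0.31686) = 0.30496
g(0.30496) = -0.00085
x3 = 0.30496 − (-0.00085)·(0.30496 − 0.24000) / (-0.00085 − 0.20583) = 0.30496 − (-0.00006)/(-0.20668) = 0.30469

0.305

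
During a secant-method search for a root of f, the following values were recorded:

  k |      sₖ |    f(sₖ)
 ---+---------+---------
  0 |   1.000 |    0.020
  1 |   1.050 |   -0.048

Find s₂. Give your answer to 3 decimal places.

s₂ = 1.050 − (-0.048)·(1.050 − 1.000) / (-0.048 − 0.020)
   = 1.050 − (-0.00240)/(-0.06800) = 1.01471

1.015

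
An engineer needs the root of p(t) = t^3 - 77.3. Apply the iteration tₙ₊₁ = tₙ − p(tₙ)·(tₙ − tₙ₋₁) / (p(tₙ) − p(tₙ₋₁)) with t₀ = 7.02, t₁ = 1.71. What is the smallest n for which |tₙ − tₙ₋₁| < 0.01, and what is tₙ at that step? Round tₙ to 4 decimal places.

p(7.02) = 268.648408, p(1.71) = -72.299789
t₂ = 1.710000 − (-72.299789)·(-5.310000)/(-340.948197) = 2.836012;  |Δ| = 1.126012
p(2.836012) = -54.490049
t₃ = 2.836012 − (-54.490049)·(1.126012)/(17.809740) = 6.281120;  |Δ| = 3.445107
p(6.281120) = 170.505665
t₄ = 6.281120 − 170.505665·(3.445107)/(224.995714) = 3.670357;  |Δ| = 2.610762
p(3.670357) = -27.854692
t₅ = 3.670357 − (-27.854692)·(-2.610762)/(-198.360357) = 4.036973;  |Δ| = 0.366615
p(4.036973) = -11.508844
t₆ = 4.036973 − (-11.508844)·(0.366615)/(16.345848) = 4.295101;  |Δ| = 0.258128
p(4.295101) = 1.935557
t₇ = 4.295101 − 1.935557·(0.258128)/(13.444401) = 4.257939;  |Δ| = 0.037162
p(4.257939) = -0.103383
t₈ = 4.257939 − (-0.103383)·(-0.037162)/(-2.038941) = 4.259823;  |Δ| = 0.001884
|t₈ − t₇| = 0.001884 < 0.01

n = 8, tₙ = 4.2598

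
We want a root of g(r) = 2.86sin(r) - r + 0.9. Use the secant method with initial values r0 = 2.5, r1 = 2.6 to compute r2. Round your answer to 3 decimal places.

g(2.5) = 0.11163, g(2.6) = -0.22567
r2 = 2.60000 − (-0.22567)·(2.60000 − 2.50000) / (-0.22567 − 0.11163) = 2.60000 − (-0.02257)/(-0.33730) = 2.53310

2.533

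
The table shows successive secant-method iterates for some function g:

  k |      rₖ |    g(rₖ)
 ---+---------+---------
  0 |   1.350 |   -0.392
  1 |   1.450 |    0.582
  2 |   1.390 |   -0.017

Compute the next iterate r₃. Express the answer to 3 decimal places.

r₃ = 1.390 − (-0.017)·(1.390 − 1.450) / (-0.017 − 0.582)
   = 1.390 − (0.00102)/(-0.59900) = 1.39170

1.392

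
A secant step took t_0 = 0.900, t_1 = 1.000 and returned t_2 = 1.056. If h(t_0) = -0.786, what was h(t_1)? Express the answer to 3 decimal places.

The secant line through (0.900, -0.786) and (1.000, h(t_1)) crosses zero at t_2 = 1.056.
So (0.900, -0.786), (1.000, h(t_1)), (1.056, 0) are collinear:
h(t_1) = -0.786 · (1.000 − 1.056) / (0.900 − 1.056) = -0.786 · (-0.05600)/(-0.15600) = -0.28215

-0.282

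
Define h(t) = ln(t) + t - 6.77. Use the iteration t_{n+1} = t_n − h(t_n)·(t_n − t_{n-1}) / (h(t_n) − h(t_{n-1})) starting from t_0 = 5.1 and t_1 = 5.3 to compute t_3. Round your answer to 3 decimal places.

h(5.1) = -0.04076, h(5.3) = 0.19771
t_2 = 5.30000 − 0.19771·(5.30000 − 5.10000) / (0.19771 − (-0.04076)) = 5.30000 − (0.03954)/(0.23847) = 5.13418
h(5.13418) = 0.00011
t_3 = 5.13418 − 0.00011·(5.13418 − 5.30000) / (0.00011 − 0.19771) = 5.13418 − (-0.00002)/(-0.19760) = 5.13410

5.134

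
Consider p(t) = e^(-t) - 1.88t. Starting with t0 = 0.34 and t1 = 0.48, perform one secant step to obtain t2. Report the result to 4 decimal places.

0.3685

p(0.34) = 0.072570, p(0.48) = -0.283617
t2 = 0.480000 − (-0.283617)·(0.480000 − 0.340000) / (-0.283617 − 0.072570) = 0.480000 − (-0.039706)/(-0.356187) = 0.368524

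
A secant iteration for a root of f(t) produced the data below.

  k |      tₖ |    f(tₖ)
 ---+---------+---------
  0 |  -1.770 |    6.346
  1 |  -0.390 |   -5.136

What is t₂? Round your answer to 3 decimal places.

-1.007

t₂ = -0.390 − (-5.136)·(-0.390 − (-1.770)) / (-5.136 − 6.346)
   = -0.390 − (-7.08768)/(-11.48200) = -1.00729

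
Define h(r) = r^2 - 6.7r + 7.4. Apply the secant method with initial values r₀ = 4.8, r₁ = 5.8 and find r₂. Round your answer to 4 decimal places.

5.2410

h(4.8) = -1.720000, h(5.8) = 2.180000
r₂ = 5.800000 − 2.180000·(5.800000 − 4.800000) / (2.180000 − (-1.720000)) = 5.800000 − (2.180000)/(3.900000) = 5.241026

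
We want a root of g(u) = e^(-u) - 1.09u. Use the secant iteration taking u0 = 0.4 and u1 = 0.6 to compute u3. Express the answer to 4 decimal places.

g(0.4) = 0.234320, g(0.6) = -0.105188
u2 = 0.600000 − (-0.105188)·(0.600000 − 0.400000) / (-0.105188 − 0.234320) = 0.600000 − (-0.021038)/(-0.339508) = 0.538035
g(0.538035) = -0.002564
u3 = 0.538035 − (-0.002564)·(0.538035 − 0.600000) / (-0.002564 − (-0.105188)) = 0.538035 − (0.000159)/(0.102625) = 0.536487

0.5365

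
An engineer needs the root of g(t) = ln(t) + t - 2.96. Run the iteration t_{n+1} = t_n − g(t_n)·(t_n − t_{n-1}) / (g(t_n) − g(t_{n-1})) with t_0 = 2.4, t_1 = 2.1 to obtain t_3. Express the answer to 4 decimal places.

2.1805

g(2.4) = 0.315469, g(2.1) = -0.118063
t_2 = 2.100000 − (-0.118063)·(2.100000 − 2.400000) / (-0.118063 − 0.315469) = 2.100000 − (0.035419)/(-0.433531) = 2.181698
g(2.181698) = 0.001802
t_3 = 2.181698 − 0.001802·(2.181698 − 2.100000) / (0.001802 − (-0.118063)) = 2.181698 − (0.000147)/(0.119865) = 2.180470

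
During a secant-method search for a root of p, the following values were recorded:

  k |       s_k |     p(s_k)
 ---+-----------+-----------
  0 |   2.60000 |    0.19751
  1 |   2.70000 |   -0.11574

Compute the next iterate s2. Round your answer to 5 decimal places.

2.66305

s2 = 2.70000 − (-0.11574)·(2.70000 − 2.60000) / (-0.11574 − 0.19751)
   = 2.70000 − (-0.0115740)/(-0.3132500) = 2.6630519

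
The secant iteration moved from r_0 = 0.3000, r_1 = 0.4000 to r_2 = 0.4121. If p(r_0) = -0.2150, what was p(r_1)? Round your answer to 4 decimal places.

The secant line through (0.3000, -0.2150) and (0.4000, p(r_1)) crosses zero at r_2 = 0.4121.
So (0.3000, -0.2150), (0.4000, p(r_1)), (0.4121, 0) are collinear:
p(r_1) = -0.2150 · (0.4000 − 0.4121) / (0.3000 − 0.4121) = -0.2150 · (-0.012100)/(-0.112100) = -0.023207

-0.0232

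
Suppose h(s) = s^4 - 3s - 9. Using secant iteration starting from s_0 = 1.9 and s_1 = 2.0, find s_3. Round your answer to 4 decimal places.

h(1.9) = -1.667900, h(2.0) = 1.000000
s_2 = 2.000000 − 1.000000·(2.000000 − 1.900000) / (1.000000 − (-1.667900)) = 2.000000 − (0.100000)/(2.667900) = 1.962517
h(1.962517) = -0.053698
s_3 = 1.962517 − (-0.053698)·(1.962517 − 2.000000) / (-0.053698 − 1.000000) = 1.962517 − (0.002013)/(-1.053698) = 1.964427

1.9644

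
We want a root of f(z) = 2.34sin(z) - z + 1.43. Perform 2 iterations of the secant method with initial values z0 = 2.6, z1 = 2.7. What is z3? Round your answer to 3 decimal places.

f(2.6) = 0.03627, f(2.7) = -0.26993
z2 = 2.70000 − (-0.26993)·(2.70000 − 2.60000) / (-0.26993 − 0.03627) = 2.70000 − (-0.02699)/(-0.30620) = 2.61185
f(2.61185) = 0.00059
z3 = 2.61185 − 0.00059·(2.61185 − 2.70000) / (0.00059 − (-0.26993)) = 2.61185 − (-0.00005)/(0.27052) = 2.61204

2.612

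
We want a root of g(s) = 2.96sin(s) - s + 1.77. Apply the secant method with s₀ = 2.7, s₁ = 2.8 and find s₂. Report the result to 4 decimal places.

g(2.7) = 0.335044, g(2.8) = -0.038435
s₂ = 2.800000 − (-0.038435)·(2.800000 − 2.700000) / (-0.038435 − 0.335044) = 2.800000 − (-0.003844)/(-0.373480) = 2.789709

2.7897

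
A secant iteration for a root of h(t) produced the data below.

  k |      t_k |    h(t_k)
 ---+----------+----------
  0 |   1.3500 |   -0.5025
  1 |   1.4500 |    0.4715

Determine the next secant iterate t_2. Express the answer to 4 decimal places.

t_2 = 1.4500 − 0.4715·(1.4500 − 1.3500) / (0.4715 − (-0.5025))
   = 1.4500 − (0.047150)/(0.974000) = 1.401591

1.4016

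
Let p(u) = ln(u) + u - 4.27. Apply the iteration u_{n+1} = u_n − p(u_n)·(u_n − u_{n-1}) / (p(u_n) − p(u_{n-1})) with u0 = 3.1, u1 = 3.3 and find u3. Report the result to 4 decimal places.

p(3.1) = -0.038598, p(3.3) = 0.223922
u2 = 3.300000 − 0.223922·(3.300000 − 3.100000) / (0.223922 − (-0.038598)) = 3.300000 − (0.044784)/(0.262520) = 3.129406
p(3.129406) = 0.000249
u3 = 3.129406 − 0.000249·(3.129406 − 3.300000) / (0.000249 − 0.223922) = 3.129406 − (-0.000042)/(-0.223674) = 3.129216

3.1292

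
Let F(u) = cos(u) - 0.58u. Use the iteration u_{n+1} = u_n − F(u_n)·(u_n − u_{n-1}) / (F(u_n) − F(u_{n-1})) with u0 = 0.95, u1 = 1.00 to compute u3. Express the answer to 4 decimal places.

0.9719

F(0.95) = 0.030683, F(1.00) = -0.039698
u2 = 1.000000 − (-0.039698)·(1.000000 − 0.950000) / (-0.039698 − 0.030683) = 1.000000 − (-0.001985)/(-0.070381) = 0.971798
F(0.971798) = 0.000173
u3 = 0.971798 − 0.000173·(0.971798 − 1.000000) / (0.000173 − (-0.039698)) = 0.971798 − (-0.000005)/(0.039870) = 0.971920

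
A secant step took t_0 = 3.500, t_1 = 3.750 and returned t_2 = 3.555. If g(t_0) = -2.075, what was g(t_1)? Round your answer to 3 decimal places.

7.357

The secant line through (3.500, -2.075) and (3.750, g(t_1)) crosses zero at t_2 = 3.555.
So (3.500, -2.075), (3.750, g(t_1)), (3.555, 0) are collinear:
g(t_1) = -2.075 · (3.750 − 3.555) / (3.500 − 3.555) = -2.075 · (0.19500)/(-0.05500) = 7.35682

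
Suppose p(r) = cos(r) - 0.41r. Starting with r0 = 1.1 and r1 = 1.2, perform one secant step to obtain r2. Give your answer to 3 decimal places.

1.102

p(1.1) = 0.00260, p(1.2) = -0.12964
r2 = 1.20000 − (-0.12964)·(1.20000 − 1.10000) / (-0.12964 − 0.00260) = 1.20000 − (-0.01296)/(-0.13224) = 1.10196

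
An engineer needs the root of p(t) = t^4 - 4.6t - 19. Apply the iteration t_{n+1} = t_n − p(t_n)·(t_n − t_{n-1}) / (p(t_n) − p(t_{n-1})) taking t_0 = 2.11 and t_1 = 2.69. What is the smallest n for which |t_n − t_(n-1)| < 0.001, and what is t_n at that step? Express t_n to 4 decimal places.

n = 5, t_n = 2.3353

p(2.11) = -8.884806, p(2.69) = 20.987143
t_2 = 2.690000 − 20.987143·(0.580000)/(29.871949) = 2.282509;  |Δ| = 0.407491
p(2.282509) = -2.357022
t_3 = 2.282509 − (-2.357022)·(-0.407491)/(-23.344165) = 2.323653;  |Δ| = 0.041144
p(2.323653) = -0.535684
t_4 = 2.323653 − (-0.535684)·(0.041144)/(1.821338) = 2.335754;  |Δ| = 0.012101
p(2.335754) = 0.020700
t_5 = 2.335754 − 0.020700·(0.012101)/(0.556384) = 2.335304;  |Δ| = 0.000450
|t_5 − t_4| = 0.000450 < 0.001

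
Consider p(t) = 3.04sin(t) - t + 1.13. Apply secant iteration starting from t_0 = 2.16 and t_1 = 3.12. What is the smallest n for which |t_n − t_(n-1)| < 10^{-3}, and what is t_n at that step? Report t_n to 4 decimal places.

n = 5, t_n = 2.6268

p(2.16) = 1.497406, p(3.12) = -1.924363
t_2 = 3.120000 − (-1.924363)·(0.960000)/(-3.421769) = 2.580107;  |Δ| = 0.539893
p(2.580107) = 0.168523
t_3 = 2.580107 − 0.168523·(-0.539893)/(2.092887) = 2.623580;  |Δ| = 0.043473
p(2.623580) = 0.011688
t_4 = 2.623580 − 0.011688·(0.043473)/(-0.156835) = 2.626820;  |Δ| = 0.003240
p(2.626820) = -0.000117
t_5 = 2.626820 − (-0.000117)·(0.003240)/(-0.011805) = 2.626788;  |Δ| = 0.000032
|t_5 − t_4| = 0.000032 < 10^{-3}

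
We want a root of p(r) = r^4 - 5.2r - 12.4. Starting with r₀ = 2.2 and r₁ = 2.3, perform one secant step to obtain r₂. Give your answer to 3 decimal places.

2.210

p(2.2) = -0.41440, p(2.3) = 3.62410
r₂ = 2.30000 − 3.62410·(2.30000 − 2.20000) / (3.62410 − (-0.41440)) = 2.30000 − (0.36241)/(4.03850) = 2.21026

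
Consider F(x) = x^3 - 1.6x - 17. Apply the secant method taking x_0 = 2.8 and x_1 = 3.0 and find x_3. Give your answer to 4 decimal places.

2.7784

F(2.8) = 0.472000, F(3.0) = 5.200000
x_2 = 3.000000 − 5.200000·(3.000000 − 2.800000) / (5.200000 − 0.472000) = 3.000000 − (1.040000)/(4.728000) = 2.780034
F(2.780034) = 0.037682
x_3 = 2.780034 − 0.037682·(2.780034 − 3.000000) / (0.037682 − 5.200000) = 2.780034 − (-0.008289)/(-5.162318) = 2.778428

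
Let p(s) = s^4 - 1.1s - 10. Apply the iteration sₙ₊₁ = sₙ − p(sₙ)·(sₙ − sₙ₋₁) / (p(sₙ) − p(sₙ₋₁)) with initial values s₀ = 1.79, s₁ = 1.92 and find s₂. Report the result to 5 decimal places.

p(1.79) = -1.7027432, p(1.92) = 1.4775450
s₂ = 1.9200000 − 1.4775450·(1.9200000 − 1.7900000) / (1.4775450 − (-1.7027432)) = 1.9200000 − (0.1920808)/(3.1802881) = 1.8596027

1.85960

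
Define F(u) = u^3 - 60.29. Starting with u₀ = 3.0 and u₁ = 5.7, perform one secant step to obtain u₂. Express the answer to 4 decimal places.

3.5682

F(3.0) = -33.290000, F(5.7) = 124.903000
u₂ = 5.700000 − 124.903000·(5.700000 − 3.000000) / (124.903000 − (-33.290000)) = 5.700000 − (337.238100)/(158.193000) = 3.568186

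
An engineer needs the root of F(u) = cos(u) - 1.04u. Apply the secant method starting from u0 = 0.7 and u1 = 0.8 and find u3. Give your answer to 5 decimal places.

F(0.7) = 0.0368422, F(0.8) = -0.1352933
u2 = 0.8000000 − (-0.1352933)·(0.8000000 − 0.7000000) / (-0.1352933 − 0.0368422) = 0.8000000 − (-0.0135293)/(-0.1721355) = 0.7214030
F(0.7214030) = 0.0006207
u3 = 0.7214030 − 0.0006207·(0.7214030 − 0.8000000) / (0.0006207 − (-0.1352933)) = 0.7214030 − (-0.0000488)/(0.1359140) = 0.7217620

0.72176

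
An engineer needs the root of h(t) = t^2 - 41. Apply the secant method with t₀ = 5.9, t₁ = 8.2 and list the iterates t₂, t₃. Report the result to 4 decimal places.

h(5.9) = -6.190000, h(8.2) = 26.240000
t₂ = 8.200000 − 26.240000·(8.200000 − 5.900000) / (26.240000 − (-6.190000)) = 8.200000 − (60.352000)/(32.430000) = 6.339007
h(6.339007) = -0.816989
t₃ = 6.339007 − (-0.816989)·(6.339007 − 8.200000) / (-0.816989 − 26.240000) = 6.339007 − (1.520411)/(-27.056989) = 6.395200

6.3390, 6.3952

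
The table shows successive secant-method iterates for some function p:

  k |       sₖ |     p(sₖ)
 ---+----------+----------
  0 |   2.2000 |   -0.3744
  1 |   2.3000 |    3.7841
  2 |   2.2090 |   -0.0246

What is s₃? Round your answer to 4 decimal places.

s₃ = 2.2090 − (-0.0246)·(2.2090 − 2.3000) / (-0.0246 − 3.7841)
   = 2.2090 − (0.002239)/(-3.808700) = 2.209588

2.2096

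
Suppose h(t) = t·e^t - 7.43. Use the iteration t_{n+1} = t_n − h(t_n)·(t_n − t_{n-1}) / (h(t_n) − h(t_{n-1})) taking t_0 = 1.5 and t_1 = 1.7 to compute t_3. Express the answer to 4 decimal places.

1.5600

h(1.5) = -0.707466, h(1.7) = 1.875711
t_2 = 1.700000 − 1.875711·(1.700000 − 1.500000) / (1.875711 − (-0.707466)) = 1.700000 − (0.375142)/(2.583177) = 1.554775
h(1.554775) = -0.069663
t_3 = 1.554775 − (-0.069663)·(1.554775 − 1.700000) / (-0.069663 − 1.875711) = 1.554775 − (0.010117)/(-1.945374) = 1.559975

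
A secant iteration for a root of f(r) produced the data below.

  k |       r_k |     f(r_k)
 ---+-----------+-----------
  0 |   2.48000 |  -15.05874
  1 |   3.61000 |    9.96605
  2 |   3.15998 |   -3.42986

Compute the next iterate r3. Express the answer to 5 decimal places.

3.27520

r3 = 3.15998 − (-3.42986)·(3.15998 − 3.61000) / (-3.42986 − 9.96605)
   = 3.15998 − (1.5435056)/(-13.3959100) = 3.2752022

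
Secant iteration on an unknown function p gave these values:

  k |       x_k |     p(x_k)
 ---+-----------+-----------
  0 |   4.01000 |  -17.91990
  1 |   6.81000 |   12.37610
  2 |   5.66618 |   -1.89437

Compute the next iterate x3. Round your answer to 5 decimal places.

5.81802

x3 = 5.66618 − (-1.89437)·(5.66618 − 6.81000) / (-1.89437 − 12.37610)
   = 5.66618 − (2.1668183)/(-14.2704700) = 5.8180193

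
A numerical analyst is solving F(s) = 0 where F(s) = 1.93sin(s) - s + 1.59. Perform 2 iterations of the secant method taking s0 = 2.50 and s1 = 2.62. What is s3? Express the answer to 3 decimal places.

F(2.50) = 0.24505, F(2.62) = -0.06836
s2 = 2.62000 − (-0.06836)·(2.62000 − 2.50000) / (-0.06836 − 0.24505) = 2.62000 − (-0.00820)/(-0.31341) = 2.59383
F(2.59383) = 0.00128
s3 = 2.59383 − 0.00128·(2.59383 − 2.62000) / (0.00128 − (-0.06836)) = 2.59383 − (-0.00003)/(0.06963) = 2.59431

2.594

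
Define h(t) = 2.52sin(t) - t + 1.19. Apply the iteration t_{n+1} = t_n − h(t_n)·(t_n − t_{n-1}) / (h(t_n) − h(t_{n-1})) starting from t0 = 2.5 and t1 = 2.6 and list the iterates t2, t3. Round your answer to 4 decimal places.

h(2.5) = 0.198150, h(2.6) = -0.110937
t2 = 2.600000 − (-0.110937)·(2.600000 − 2.500000) / (-0.110937 − 0.198150) = 2.600000 − (-0.011094)/(-0.309086) = 2.564108
h(2.564108) = 0.001605
t3 = 2.564108 − 0.001605·(2.564108 − 2.600000) / (0.001605 − (-0.110937)) = 2.564108 − (-0.000058)/(0.112542) = 2.564620

2.5641, 2.5646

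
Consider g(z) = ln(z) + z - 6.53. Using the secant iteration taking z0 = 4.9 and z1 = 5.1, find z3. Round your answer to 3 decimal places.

4.934

g(4.9) = -0.04076, g(5.1) = 0.19924
z2 = 5.10000 − 0.19924·(5.10000 − 4.90000) / (0.19924 − (-0.04076)) = 5.10000 − (0.03985)/(0.24001) = 4.93397
g(4.93397) = 0.00011
z3 = 4.93397 − 0.00011·(4.93397 − 5.10000) / (0.00011 − 0.19924) = 4.93397 − (-0.00002)/(-0.19913) = 4.93387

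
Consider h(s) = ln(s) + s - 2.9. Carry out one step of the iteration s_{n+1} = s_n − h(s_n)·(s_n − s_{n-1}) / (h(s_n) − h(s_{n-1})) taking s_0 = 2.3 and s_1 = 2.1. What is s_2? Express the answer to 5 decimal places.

2.13991

h(2.3) = 0.2329091, h(2.1) = -0.0580627
s_2 = 2.1000000 − (-0.0580627)·(2.1000000 − 2.3000000) / (-0.0580627 − 0.2329091) = 2.1000000 − (0.0116125)/(-0.2909718) = 2.1399095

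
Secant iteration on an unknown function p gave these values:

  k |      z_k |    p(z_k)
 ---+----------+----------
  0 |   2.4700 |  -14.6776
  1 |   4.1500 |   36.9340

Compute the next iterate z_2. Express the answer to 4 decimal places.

z_2 = 4.1500 − 36.9340·(4.1500 − 2.4700) / (36.9340 − (-14.6776))
   = 4.1500 − (62.049120)/(51.611600) = 2.947768

2.9478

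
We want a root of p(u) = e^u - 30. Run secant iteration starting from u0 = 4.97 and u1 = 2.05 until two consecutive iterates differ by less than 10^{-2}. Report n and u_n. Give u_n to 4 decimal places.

p(4.97) = 114.026887, p(2.05) = -22.232099
u2 = 2.050000 − (-22.232099)·(-2.920000)/(-136.258986) = 2.526429;  |Δ| = 0.476429
p(2.526429) = -17.491243
u3 = 2.526429 − (-17.491243)·(0.476429)/(4.740856) = 4.284199;  |Δ| = 1.757770
p(4.284199) = 42.544418
u4 = 4.284199 − 42.544418·(1.757770)/(60.035661) = 3.038551;  |Δ| = 1.245648
p(3.038551) = -9.125027
u5 = 3.038551 − (-9.125027)·(-1.245648)/(-51.669445) = 3.258537;  |Δ| = 0.219986
p(3.258537) = -3.988537
u6 = 3.258537 − (-3.988537)·(0.219986)/(5.136490) = 3.429359;  |Δ| = 0.170822
p(3.429359) = 0.856856
u7 = 3.429359 − 0.856856·(0.170822)/(4.845394) = 3.399151;  |Δ| = 0.030208
p(3.399151) = -0.061329
u8 = 3.399151 − (-0.061329)·(-0.030208)/(-0.918186) = 3.401169;  |Δ| = 0.002018
|u8 − u7| = 0.002018 < 10^{-2}

n = 8, u_n = 3.4012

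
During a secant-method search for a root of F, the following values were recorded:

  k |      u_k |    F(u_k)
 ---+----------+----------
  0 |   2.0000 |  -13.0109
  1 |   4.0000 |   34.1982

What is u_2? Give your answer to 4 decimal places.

2.5512

u_2 = 4.0000 − 34.1982·(4.0000 − 2.0000) / (34.1982 − (-13.0109))
   = 4.0000 − (68.396400)/(47.209100) = 2.551203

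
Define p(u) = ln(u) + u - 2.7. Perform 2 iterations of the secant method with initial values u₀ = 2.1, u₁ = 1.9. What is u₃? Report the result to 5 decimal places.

p(2.1) = 0.1419373, p(1.9) = -0.1581461
u₂ = 1.9000000 − (-0.1581461)·(1.9000000 − 2.1000000) / (-0.1581461 − 0.1419373) = 1.9000000 − (0.0316292)/(-0.3000835) = 2.0054014
p(2.0054014) = 0.0012457
u₃ = 2.0054014 − 0.0012457·(2.0054014 − 1.9000000) / (0.0012457 − (-0.1581461)) = 2.0054014 − (0.0001313)/(0.1593918) = 2.0045777

2.00458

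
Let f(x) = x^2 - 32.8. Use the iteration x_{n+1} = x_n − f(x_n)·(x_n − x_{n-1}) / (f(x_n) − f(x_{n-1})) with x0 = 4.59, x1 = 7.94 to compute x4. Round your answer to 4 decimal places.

5.7277

f(4.59) = -11.731900, f(7.94) = 30.243600
x2 = 7.940000 − 30.243600·(7.940000 − 4.590000) / (30.243600 − (-11.731900)) = 7.940000 − (101.316060)/(41.975500) = 5.526305
f(5.526305) = -2.259955
x3 = 5.526305 − (-2.259955)·(5.526305 − 7.940000) / (-2.259955 − 30.243600) = 5.526305 − (5.454841)/(-32.503555) = 5.694128
f(5.694128) = -0.376909
x4 = 5.694128 − (-0.376909)·(5.694128 − 5.526305) / (-0.376909 − (-2.259955)) = 5.694128 − (-0.063254)/(1.883046) = 5.727719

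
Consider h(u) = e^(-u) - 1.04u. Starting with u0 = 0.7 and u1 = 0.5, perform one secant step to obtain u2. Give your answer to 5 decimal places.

h(0.7) = -0.2314147, h(0.5) = 0.0865307
u2 = 0.5000000 − 0.0865307·(0.5000000 − 0.7000000) / (0.0865307 − (-0.2314147)) = 0.5000000 − (-0.0173061)/(0.3179454) = 0.5544312

0.55443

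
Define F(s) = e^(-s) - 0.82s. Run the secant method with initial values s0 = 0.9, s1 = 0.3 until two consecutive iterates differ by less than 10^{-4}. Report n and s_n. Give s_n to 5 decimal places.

F(0.9) = -0.3314303, F(0.3) = 0.4948182
s2 = 0.3000000 − 0.4948182·(-0.6000000)/(0.8262486) = 0.6593240;  |Δ| = 0.3593240
F(0.6593240) = -0.0234448
s3 = 0.6593240 − (-0.0234448)·(0.3593240)/(-0.5182630) = 0.6430691;  |Δ| = 0.0162549
F(0.6430691) = -0.0016401
s4 = 0.6430691 − (-0.0016401)·(-0.0162549)/(0.0218047) = 0.6418465;  |Δ| = 0.0012227
F(0.6418465) = 0.0000056
s5 = 0.6418465 − 0.0000056·(-0.0012227)/(0.0016457) = 0.6418506;  |Δ| = 0.0000042
|s5 − s4| = 0.0000042 < 10^{-4}

n = 5, s_n = 0.64185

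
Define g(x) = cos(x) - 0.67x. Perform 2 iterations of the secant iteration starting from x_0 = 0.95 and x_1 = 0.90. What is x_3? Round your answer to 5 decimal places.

0.91277

g(0.95) = -0.0548169, g(0.90) = 0.0186100
x_2 = 0.9000000 − 0.0186100·(0.9000000 − 0.9500000) / (0.0186100 − (-0.0548169)) = 0.9000000 − (-0.0009305)/(0.0734269) = 0.9126724
g(0.9126724) = 0.0001431
x_3 = 0.9126724 − 0.0001431·(0.9126724 − 0.9000000) / (0.0001431 − 0.0186100) = 0.9126724 − (0.0000018)/(-0.0184669) = 0.9127707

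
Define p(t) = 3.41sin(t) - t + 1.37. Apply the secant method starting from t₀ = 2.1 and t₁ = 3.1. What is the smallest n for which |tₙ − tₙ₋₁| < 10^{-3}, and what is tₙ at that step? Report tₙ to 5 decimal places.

n = 5, tₙ = 2.73103

p(2.1) = 2.2135439, p(3.1) = -1.5882099
t₂ = 3.1000000 − (-1.5882099)·(1.0000000)/(-3.8017539) = 2.6822428;  |Δ| = 0.4177572
p(2.6822428) = 0.1996333
t₃ = 2.6822428 − 0.1996333·(-0.4177572)/(1.7878432) = 2.7288902;  |Δ| = 0.0466474
p(2.7288902) = 0.0088141
t₄ = 2.7288902 − 0.0088141·(0.0466474)/(-0.1908191) = 2.7310449;  |Δ| = 0.0021547
p(2.7310449) = -0.0000743
t₅ = 2.7310449 − (-0.0000743)·(0.0021547)/(-0.0088885) = 2.7310269;  |Δ| = 0.0000180
|t₅ − t₄| = 0.0000180 < 10^{-3}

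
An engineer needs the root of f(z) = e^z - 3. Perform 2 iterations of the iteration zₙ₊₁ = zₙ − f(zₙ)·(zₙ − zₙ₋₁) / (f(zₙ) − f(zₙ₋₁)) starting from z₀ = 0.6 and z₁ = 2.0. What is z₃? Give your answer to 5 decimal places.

1.01907

f(0.6) = -1.1778812, f(2.0) = 4.3890561
z₂ = 2.0000000 − 4.3890561·(2.0000000 − 0.6000000) / (4.3890561 − (-1.1778812)) = 2.0000000 − (6.1446785)/(5.5669373) = 0.8962192
f(0.8962192) = -0.5496786
z₃ = 0.8962192 − (-0.5496786)·(0.8962192 − 2.0000000) / (-0.5496786 − 4.3890561) = 0.8962192 − (0.6067247)/(-4.9387347) = 1.0190694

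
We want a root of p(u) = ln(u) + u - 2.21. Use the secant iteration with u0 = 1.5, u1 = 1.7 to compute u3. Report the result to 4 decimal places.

p(1.5) = -0.304535, p(1.7) = 0.020628
u2 = 1.700000 − 0.020628·(1.700000 − 1.500000) / (0.020628 − (-0.304535)) = 1.700000 − (0.004126)/(0.325163) = 1.687312
p(1.687312) = 0.000449
u3 = 1.687312 − 0.000449·(1.687312 − 1.700000) / (0.000449 − 0.020628) = 1.687312 − (-0.000006)/(-0.020179) = 1.687030

1.6870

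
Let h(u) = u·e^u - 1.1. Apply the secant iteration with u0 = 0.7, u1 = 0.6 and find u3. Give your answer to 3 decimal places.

0.602

h(0.7) = 0.30963, h(0.6) = -0.00673
u2 = 0.60000 − (-0.00673)·(0.60000 − 0.70000) / (-0.00673 − 0.30963) = 0.60000 − (0.00067)/(-0.31636) = 0.60213
h(0.60213) = -0.00052
u3 = 0.60213 − (-0.00052)·(0.60213 − 0.60000) / (-0.00052 − (-0.00673)) = 0.60213 − (0.00000)/(0.00621) = 0.60230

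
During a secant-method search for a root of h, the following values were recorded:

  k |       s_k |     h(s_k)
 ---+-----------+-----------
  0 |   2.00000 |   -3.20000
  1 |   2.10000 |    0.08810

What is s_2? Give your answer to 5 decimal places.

2.09732

s_2 = 2.10000 − 0.08810·(2.10000 − 2.00000) / (0.08810 − (-3.20000))
   = 2.10000 − (0.0088100)/(3.2881000) = 2.0973206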